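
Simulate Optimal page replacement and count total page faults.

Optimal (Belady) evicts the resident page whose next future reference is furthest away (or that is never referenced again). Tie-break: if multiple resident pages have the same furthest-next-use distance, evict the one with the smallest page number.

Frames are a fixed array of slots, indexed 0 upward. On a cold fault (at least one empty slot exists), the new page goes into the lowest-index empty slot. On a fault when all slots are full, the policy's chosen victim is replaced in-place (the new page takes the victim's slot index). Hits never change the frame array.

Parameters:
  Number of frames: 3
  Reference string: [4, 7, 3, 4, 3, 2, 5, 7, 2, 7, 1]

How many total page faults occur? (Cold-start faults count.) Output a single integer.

Answer: 6

Derivation:
Step 0: ref 4 → FAULT, frames=[4,-,-]
Step 1: ref 7 → FAULT, frames=[4,7,-]
Step 2: ref 3 → FAULT, frames=[4,7,3]
Step 3: ref 4 → HIT, frames=[4,7,3]
Step 4: ref 3 → HIT, frames=[4,7,3]
Step 5: ref 2 → FAULT (evict 3), frames=[4,7,2]
Step 6: ref 5 → FAULT (evict 4), frames=[5,7,2]
Step 7: ref 7 → HIT, frames=[5,7,2]
Step 8: ref 2 → HIT, frames=[5,7,2]
Step 9: ref 7 → HIT, frames=[5,7,2]
Step 10: ref 1 → FAULT (evict 2), frames=[5,7,1]
Total faults: 6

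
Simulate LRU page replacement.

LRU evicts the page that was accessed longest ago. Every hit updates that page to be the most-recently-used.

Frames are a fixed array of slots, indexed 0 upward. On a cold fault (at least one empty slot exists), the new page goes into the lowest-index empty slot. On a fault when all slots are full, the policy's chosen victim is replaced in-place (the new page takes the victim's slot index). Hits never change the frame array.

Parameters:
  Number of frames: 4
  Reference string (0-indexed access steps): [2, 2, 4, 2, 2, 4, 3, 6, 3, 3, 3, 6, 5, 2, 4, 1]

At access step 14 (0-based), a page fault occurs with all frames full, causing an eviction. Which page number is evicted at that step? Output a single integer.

Answer: 3

Derivation:
Step 0: ref 2 -> FAULT, frames=[2,-,-,-]
Step 1: ref 2 -> HIT, frames=[2,-,-,-]
Step 2: ref 4 -> FAULT, frames=[2,4,-,-]
Step 3: ref 2 -> HIT, frames=[2,4,-,-]
Step 4: ref 2 -> HIT, frames=[2,4,-,-]
Step 5: ref 4 -> HIT, frames=[2,4,-,-]
Step 6: ref 3 -> FAULT, frames=[2,4,3,-]
Step 7: ref 6 -> FAULT, frames=[2,4,3,6]
Step 8: ref 3 -> HIT, frames=[2,4,3,6]
Step 9: ref 3 -> HIT, frames=[2,4,3,6]
Step 10: ref 3 -> HIT, frames=[2,4,3,6]
Step 11: ref 6 -> HIT, frames=[2,4,3,6]
Step 12: ref 5 -> FAULT, evict 2, frames=[5,4,3,6]
Step 13: ref 2 -> FAULT, evict 4, frames=[5,2,3,6]
Step 14: ref 4 -> FAULT, evict 3, frames=[5,2,4,6]
At step 14: evicted page 3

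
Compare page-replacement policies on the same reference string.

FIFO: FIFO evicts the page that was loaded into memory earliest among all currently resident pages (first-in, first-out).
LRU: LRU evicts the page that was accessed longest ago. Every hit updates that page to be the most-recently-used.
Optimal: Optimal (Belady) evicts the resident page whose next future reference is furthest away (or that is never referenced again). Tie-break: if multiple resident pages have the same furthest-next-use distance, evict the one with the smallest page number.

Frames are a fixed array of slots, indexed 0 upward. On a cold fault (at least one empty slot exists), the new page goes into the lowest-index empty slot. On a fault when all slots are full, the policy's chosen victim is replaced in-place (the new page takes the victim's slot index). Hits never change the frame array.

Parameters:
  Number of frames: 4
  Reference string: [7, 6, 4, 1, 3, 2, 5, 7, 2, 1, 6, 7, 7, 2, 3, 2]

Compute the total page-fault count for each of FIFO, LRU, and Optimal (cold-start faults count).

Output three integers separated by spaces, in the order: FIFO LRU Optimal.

--- FIFO ---
  step 0: ref 7 -> FAULT, frames=[7,-,-,-] (faults so far: 1)
  step 1: ref 6 -> FAULT, frames=[7,6,-,-] (faults so far: 2)
  step 2: ref 4 -> FAULT, frames=[7,6,4,-] (faults so far: 3)
  step 3: ref 1 -> FAULT, frames=[7,6,4,1] (faults so far: 4)
  step 4: ref 3 -> FAULT, evict 7, frames=[3,6,4,1] (faults so far: 5)
  step 5: ref 2 -> FAULT, evict 6, frames=[3,2,4,1] (faults so far: 6)
  step 6: ref 5 -> FAULT, evict 4, frames=[3,2,5,1] (faults so far: 7)
  step 7: ref 7 -> FAULT, evict 1, frames=[3,2,5,7] (faults so far: 8)
  step 8: ref 2 -> HIT, frames=[3,2,5,7] (faults so far: 8)
  step 9: ref 1 -> FAULT, evict 3, frames=[1,2,5,7] (faults so far: 9)
  step 10: ref 6 -> FAULT, evict 2, frames=[1,6,5,7] (faults so far: 10)
  step 11: ref 7 -> HIT, frames=[1,6,5,7] (faults so far: 10)
  step 12: ref 7 -> HIT, frames=[1,6,5,7] (faults so far: 10)
  step 13: ref 2 -> FAULT, evict 5, frames=[1,6,2,7] (faults so far: 11)
  step 14: ref 3 -> FAULT, evict 7, frames=[1,6,2,3] (faults so far: 12)
  step 15: ref 2 -> HIT, frames=[1,6,2,3] (faults so far: 12)
  FIFO total faults: 12
--- LRU ---
  step 0: ref 7 -> FAULT, frames=[7,-,-,-] (faults so far: 1)
  step 1: ref 6 -> FAULT, frames=[7,6,-,-] (faults so far: 2)
  step 2: ref 4 -> FAULT, frames=[7,6,4,-] (faults so far: 3)
  step 3: ref 1 -> FAULT, frames=[7,6,4,1] (faults so far: 4)
  step 4: ref 3 -> FAULT, evict 7, frames=[3,6,4,1] (faults so far: 5)
  step 5: ref 2 -> FAULT, evict 6, frames=[3,2,4,1] (faults so far: 6)
  step 6: ref 5 -> FAULT, evict 4, frames=[3,2,5,1] (faults so far: 7)
  step 7: ref 7 -> FAULT, evict 1, frames=[3,2,5,7] (faults so far: 8)
  step 8: ref 2 -> HIT, frames=[3,2,5,7] (faults so far: 8)
  step 9: ref 1 -> FAULT, evict 3, frames=[1,2,5,7] (faults so far: 9)
  step 10: ref 6 -> FAULT, evict 5, frames=[1,2,6,7] (faults so far: 10)
  step 11: ref 7 -> HIT, frames=[1,2,6,7] (faults so far: 10)
  step 12: ref 7 -> HIT, frames=[1,2,6,7] (faults so far: 10)
  step 13: ref 2 -> HIT, frames=[1,2,6,7] (faults so far: 10)
  step 14: ref 3 -> FAULT, evict 1, frames=[3,2,6,7] (faults so far: 11)
  step 15: ref 2 -> HIT, frames=[3,2,6,7] (faults so far: 11)
  LRU total faults: 11
--- Optimal ---
  step 0: ref 7 -> FAULT, frames=[7,-,-,-] (faults so far: 1)
  step 1: ref 6 -> FAULT, frames=[7,6,-,-] (faults so far: 2)
  step 2: ref 4 -> FAULT, frames=[7,6,4,-] (faults so far: 3)
  step 3: ref 1 -> FAULT, frames=[7,6,4,1] (faults so far: 4)
  step 4: ref 3 -> FAULT, evict 4, frames=[7,6,3,1] (faults so far: 5)
  step 5: ref 2 -> FAULT, evict 3, frames=[7,6,2,1] (faults so far: 6)
  step 6: ref 5 -> FAULT, evict 6, frames=[7,5,2,1] (faults so far: 7)
  step 7: ref 7 -> HIT, frames=[7,5,2,1] (faults so far: 7)
  step 8: ref 2 -> HIT, frames=[7,5,2,1] (faults so far: 7)
  step 9: ref 1 -> HIT, frames=[7,5,2,1] (faults so far: 7)
  step 10: ref 6 -> FAULT, evict 1, frames=[7,5,2,6] (faults so far: 8)
  step 11: ref 7 -> HIT, frames=[7,5,2,6] (faults so far: 8)
  step 12: ref 7 -> HIT, frames=[7,5,2,6] (faults so far: 8)
  step 13: ref 2 -> HIT, frames=[7,5,2,6] (faults so far: 8)
  step 14: ref 3 -> FAULT, evict 5, frames=[7,3,2,6] (faults so far: 9)
  step 15: ref 2 -> HIT, frames=[7,3,2,6] (faults so far: 9)
  Optimal total faults: 9

Answer: 12 11 9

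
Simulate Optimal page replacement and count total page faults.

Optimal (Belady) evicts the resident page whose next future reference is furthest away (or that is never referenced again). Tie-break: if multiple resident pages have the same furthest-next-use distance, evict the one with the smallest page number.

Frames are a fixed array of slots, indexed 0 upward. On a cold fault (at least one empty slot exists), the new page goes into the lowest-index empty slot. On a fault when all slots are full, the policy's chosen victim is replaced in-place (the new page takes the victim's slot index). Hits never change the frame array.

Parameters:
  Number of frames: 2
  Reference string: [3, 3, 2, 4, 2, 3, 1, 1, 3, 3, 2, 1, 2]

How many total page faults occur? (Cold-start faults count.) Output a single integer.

Step 0: ref 3 → FAULT, frames=[3,-]
Step 1: ref 3 → HIT, frames=[3,-]
Step 2: ref 2 → FAULT, frames=[3,2]
Step 3: ref 4 → FAULT (evict 3), frames=[4,2]
Step 4: ref 2 → HIT, frames=[4,2]
Step 5: ref 3 → FAULT (evict 4), frames=[3,2]
Step 6: ref 1 → FAULT (evict 2), frames=[3,1]
Step 7: ref 1 → HIT, frames=[3,1]
Step 8: ref 3 → HIT, frames=[3,1]
Step 9: ref 3 → HIT, frames=[3,1]
Step 10: ref 2 → FAULT (evict 3), frames=[2,1]
Step 11: ref 1 → HIT, frames=[2,1]
Step 12: ref 2 → HIT, frames=[2,1]
Total faults: 6

Answer: 6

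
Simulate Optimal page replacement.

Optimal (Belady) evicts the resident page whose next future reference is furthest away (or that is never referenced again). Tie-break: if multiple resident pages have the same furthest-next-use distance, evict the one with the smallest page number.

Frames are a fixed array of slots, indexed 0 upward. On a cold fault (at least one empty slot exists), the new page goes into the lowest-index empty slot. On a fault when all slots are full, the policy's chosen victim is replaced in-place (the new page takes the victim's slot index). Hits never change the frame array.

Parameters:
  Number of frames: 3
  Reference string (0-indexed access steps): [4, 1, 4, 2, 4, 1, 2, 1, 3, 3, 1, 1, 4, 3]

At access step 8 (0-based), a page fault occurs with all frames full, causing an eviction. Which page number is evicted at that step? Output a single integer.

Answer: 2

Derivation:
Step 0: ref 4 -> FAULT, frames=[4,-,-]
Step 1: ref 1 -> FAULT, frames=[4,1,-]
Step 2: ref 4 -> HIT, frames=[4,1,-]
Step 3: ref 2 -> FAULT, frames=[4,1,2]
Step 4: ref 4 -> HIT, frames=[4,1,2]
Step 5: ref 1 -> HIT, frames=[4,1,2]
Step 6: ref 2 -> HIT, frames=[4,1,2]
Step 7: ref 1 -> HIT, frames=[4,1,2]
Step 8: ref 3 -> FAULT, evict 2, frames=[4,1,3]
At step 8: evicted page 2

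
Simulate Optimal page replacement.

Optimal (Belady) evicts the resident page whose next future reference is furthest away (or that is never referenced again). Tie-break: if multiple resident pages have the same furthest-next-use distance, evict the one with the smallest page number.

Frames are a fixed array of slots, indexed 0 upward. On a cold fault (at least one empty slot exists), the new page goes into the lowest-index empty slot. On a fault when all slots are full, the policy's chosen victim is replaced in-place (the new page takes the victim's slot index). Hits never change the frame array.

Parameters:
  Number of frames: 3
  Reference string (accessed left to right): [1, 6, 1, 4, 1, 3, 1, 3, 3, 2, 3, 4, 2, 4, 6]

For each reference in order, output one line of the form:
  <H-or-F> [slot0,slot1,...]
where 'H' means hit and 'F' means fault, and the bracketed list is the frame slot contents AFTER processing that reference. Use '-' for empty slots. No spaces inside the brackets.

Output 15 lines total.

F [1,-,-]
F [1,6,-]
H [1,6,-]
F [1,6,4]
H [1,6,4]
F [1,3,4]
H [1,3,4]
H [1,3,4]
H [1,3,4]
F [2,3,4]
H [2,3,4]
H [2,3,4]
H [2,3,4]
H [2,3,4]
F [6,3,4]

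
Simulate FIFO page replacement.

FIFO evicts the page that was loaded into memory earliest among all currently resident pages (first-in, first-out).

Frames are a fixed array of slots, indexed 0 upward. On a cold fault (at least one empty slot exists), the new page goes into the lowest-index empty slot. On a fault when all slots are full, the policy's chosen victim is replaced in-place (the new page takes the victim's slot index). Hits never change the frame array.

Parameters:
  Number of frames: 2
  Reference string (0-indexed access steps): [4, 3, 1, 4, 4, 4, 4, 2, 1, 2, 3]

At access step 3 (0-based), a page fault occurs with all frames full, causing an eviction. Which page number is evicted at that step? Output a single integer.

Step 0: ref 4 -> FAULT, frames=[4,-]
Step 1: ref 3 -> FAULT, frames=[4,3]
Step 2: ref 1 -> FAULT, evict 4, frames=[1,3]
Step 3: ref 4 -> FAULT, evict 3, frames=[1,4]
At step 3: evicted page 3

Answer: 3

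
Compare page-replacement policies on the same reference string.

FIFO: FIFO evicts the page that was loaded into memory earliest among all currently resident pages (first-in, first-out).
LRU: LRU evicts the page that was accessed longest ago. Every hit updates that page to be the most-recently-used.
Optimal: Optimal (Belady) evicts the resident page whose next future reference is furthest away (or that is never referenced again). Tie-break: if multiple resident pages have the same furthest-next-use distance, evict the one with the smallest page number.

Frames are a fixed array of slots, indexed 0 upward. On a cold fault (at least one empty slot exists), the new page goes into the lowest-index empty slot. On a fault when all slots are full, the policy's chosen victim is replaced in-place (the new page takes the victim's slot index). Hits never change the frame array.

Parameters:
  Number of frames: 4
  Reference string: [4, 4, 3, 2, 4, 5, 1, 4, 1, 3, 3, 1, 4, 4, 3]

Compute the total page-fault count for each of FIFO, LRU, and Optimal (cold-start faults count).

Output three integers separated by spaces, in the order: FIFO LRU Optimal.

Answer: 7 6 5

Derivation:
--- FIFO ---
  step 0: ref 4 -> FAULT, frames=[4,-,-,-] (faults so far: 1)
  step 1: ref 4 -> HIT, frames=[4,-,-,-] (faults so far: 1)
  step 2: ref 3 -> FAULT, frames=[4,3,-,-] (faults so far: 2)
  step 3: ref 2 -> FAULT, frames=[4,3,2,-] (faults so far: 3)
  step 4: ref 4 -> HIT, frames=[4,3,2,-] (faults so far: 3)
  step 5: ref 5 -> FAULT, frames=[4,3,2,5] (faults so far: 4)
  step 6: ref 1 -> FAULT, evict 4, frames=[1,3,2,5] (faults so far: 5)
  step 7: ref 4 -> FAULT, evict 3, frames=[1,4,2,5] (faults so far: 6)
  step 8: ref 1 -> HIT, frames=[1,4,2,5] (faults so far: 6)
  step 9: ref 3 -> FAULT, evict 2, frames=[1,4,3,5] (faults so far: 7)
  step 10: ref 3 -> HIT, frames=[1,4,3,5] (faults so far: 7)
  step 11: ref 1 -> HIT, frames=[1,4,3,5] (faults so far: 7)
  step 12: ref 4 -> HIT, frames=[1,4,3,5] (faults so far: 7)
  step 13: ref 4 -> HIT, frames=[1,4,3,5] (faults so far: 7)
  step 14: ref 3 -> HIT, frames=[1,4,3,5] (faults so far: 7)
  FIFO total faults: 7
--- LRU ---
  step 0: ref 4 -> FAULT, frames=[4,-,-,-] (faults so far: 1)
  step 1: ref 4 -> HIT, frames=[4,-,-,-] (faults so far: 1)
  step 2: ref 3 -> FAULT, frames=[4,3,-,-] (faults so far: 2)
  step 3: ref 2 -> FAULT, frames=[4,3,2,-] (faults so far: 3)
  step 4: ref 4 -> HIT, frames=[4,3,2,-] (faults so far: 3)
  step 5: ref 5 -> FAULT, frames=[4,3,2,5] (faults so far: 4)
  step 6: ref 1 -> FAULT, evict 3, frames=[4,1,2,5] (faults so far: 5)
  step 7: ref 4 -> HIT, frames=[4,1,2,5] (faults so far: 5)
  step 8: ref 1 -> HIT, frames=[4,1,2,5] (faults so far: 5)
  step 9: ref 3 -> FAULT, evict 2, frames=[4,1,3,5] (faults so far: 6)
  step 10: ref 3 -> HIT, frames=[4,1,3,5] (faults so far: 6)
  step 11: ref 1 -> HIT, frames=[4,1,3,5] (faults so far: 6)
  step 12: ref 4 -> HIT, frames=[4,1,3,5] (faults so far: 6)
  step 13: ref 4 -> HIT, frames=[4,1,3,5] (faults so far: 6)
  step 14: ref 3 -> HIT, frames=[4,1,3,5] (faults so far: 6)
  LRU total faults: 6
--- Optimal ---
  step 0: ref 4 -> FAULT, frames=[4,-,-,-] (faults so far: 1)
  step 1: ref 4 -> HIT, frames=[4,-,-,-] (faults so far: 1)
  step 2: ref 3 -> FAULT, frames=[4,3,-,-] (faults so far: 2)
  step 3: ref 2 -> FAULT, frames=[4,3,2,-] (faults so far: 3)
  step 4: ref 4 -> HIT, frames=[4,3,2,-] (faults so far: 3)
  step 5: ref 5 -> FAULT, frames=[4,3,2,5] (faults so far: 4)
  step 6: ref 1 -> FAULT, evict 2, frames=[4,3,1,5] (faults so far: 5)
  step 7: ref 4 -> HIT, frames=[4,3,1,5] (faults so far: 5)
  step 8: ref 1 -> HIT, frames=[4,3,1,5] (faults so far: 5)
  step 9: ref 3 -> HIT, frames=[4,3,1,5] (faults so far: 5)
  step 10: ref 3 -> HIT, frames=[4,3,1,5] (faults so far: 5)
  step 11: ref 1 -> HIT, frames=[4,3,1,5] (faults so far: 5)
  step 12: ref 4 -> HIT, frames=[4,3,1,5] (faults so far: 5)
  step 13: ref 4 -> HIT, frames=[4,3,1,5] (faults so far: 5)
  step 14: ref 3 -> HIT, frames=[4,3,1,5] (faults so far: 5)
  Optimal total faults: 5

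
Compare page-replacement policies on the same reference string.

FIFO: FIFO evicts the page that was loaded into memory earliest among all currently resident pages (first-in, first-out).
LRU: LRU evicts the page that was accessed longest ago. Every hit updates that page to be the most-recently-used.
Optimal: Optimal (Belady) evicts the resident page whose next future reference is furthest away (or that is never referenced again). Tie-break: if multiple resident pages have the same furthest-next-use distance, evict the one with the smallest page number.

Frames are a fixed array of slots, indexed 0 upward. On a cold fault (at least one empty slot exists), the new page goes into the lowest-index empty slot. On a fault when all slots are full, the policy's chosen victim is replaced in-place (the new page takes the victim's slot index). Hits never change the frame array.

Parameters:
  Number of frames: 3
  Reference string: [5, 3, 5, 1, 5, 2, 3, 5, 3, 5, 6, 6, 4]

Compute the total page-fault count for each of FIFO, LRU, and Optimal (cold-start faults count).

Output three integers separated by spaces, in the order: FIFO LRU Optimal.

Answer: 8 7 6

Derivation:
--- FIFO ---
  step 0: ref 5 -> FAULT, frames=[5,-,-] (faults so far: 1)
  step 1: ref 3 -> FAULT, frames=[5,3,-] (faults so far: 2)
  step 2: ref 5 -> HIT, frames=[5,3,-] (faults so far: 2)
  step 3: ref 1 -> FAULT, frames=[5,3,1] (faults so far: 3)
  step 4: ref 5 -> HIT, frames=[5,3,1] (faults so far: 3)
  step 5: ref 2 -> FAULT, evict 5, frames=[2,3,1] (faults so far: 4)
  step 6: ref 3 -> HIT, frames=[2,3,1] (faults so far: 4)
  step 7: ref 5 -> FAULT, evict 3, frames=[2,5,1] (faults so far: 5)
  step 8: ref 3 -> FAULT, evict 1, frames=[2,5,3] (faults so far: 6)
  step 9: ref 5 -> HIT, frames=[2,5,3] (faults so far: 6)
  step 10: ref 6 -> FAULT, evict 2, frames=[6,5,3] (faults so far: 7)
  step 11: ref 6 -> HIT, frames=[6,5,3] (faults so far: 7)
  step 12: ref 4 -> FAULT, evict 5, frames=[6,4,3] (faults so far: 8)
  FIFO total faults: 8
--- LRU ---
  step 0: ref 5 -> FAULT, frames=[5,-,-] (faults so far: 1)
  step 1: ref 3 -> FAULT, frames=[5,3,-] (faults so far: 2)
  step 2: ref 5 -> HIT, frames=[5,3,-] (faults so far: 2)
  step 3: ref 1 -> FAULT, frames=[5,3,1] (faults so far: 3)
  step 4: ref 5 -> HIT, frames=[5,3,1] (faults so far: 3)
  step 5: ref 2 -> FAULT, evict 3, frames=[5,2,1] (faults so far: 4)
  step 6: ref 3 -> FAULT, evict 1, frames=[5,2,3] (faults so far: 5)
  step 7: ref 5 -> HIT, frames=[5,2,3] (faults so far: 5)
  step 8: ref 3 -> HIT, frames=[5,2,3] (faults so far: 5)
  step 9: ref 5 -> HIT, frames=[5,2,3] (faults so far: 5)
  step 10: ref 6 -> FAULT, evict 2, frames=[5,6,3] (faults so far: 6)
  step 11: ref 6 -> HIT, frames=[5,6,3] (faults so far: 6)
  step 12: ref 4 -> FAULT, evict 3, frames=[5,6,4] (faults so far: 7)
  LRU total faults: 7
--- Optimal ---
  step 0: ref 5 -> FAULT, frames=[5,-,-] (faults so far: 1)
  step 1: ref 3 -> FAULT, frames=[5,3,-] (faults so far: 2)
  step 2: ref 5 -> HIT, frames=[5,3,-] (faults so far: 2)
  step 3: ref 1 -> FAULT, frames=[5,3,1] (faults so far: 3)
  step 4: ref 5 -> HIT, frames=[5,3,1] (faults so far: 3)
  step 5: ref 2 -> FAULT, evict 1, frames=[5,3,2] (faults so far: 4)
  step 6: ref 3 -> HIT, frames=[5,3,2] (faults so far: 4)
  step 7: ref 5 -> HIT, frames=[5,3,2] (faults so far: 4)
  step 8: ref 3 -> HIT, frames=[5,3,2] (faults so far: 4)
  step 9: ref 5 -> HIT, frames=[5,3,2] (faults so far: 4)
  step 10: ref 6 -> FAULT, evict 2, frames=[5,3,6] (faults so far: 5)
  step 11: ref 6 -> HIT, frames=[5,3,6] (faults so far: 5)
  step 12: ref 4 -> FAULT, evict 3, frames=[5,4,6] (faults so far: 6)
  Optimal total faults: 6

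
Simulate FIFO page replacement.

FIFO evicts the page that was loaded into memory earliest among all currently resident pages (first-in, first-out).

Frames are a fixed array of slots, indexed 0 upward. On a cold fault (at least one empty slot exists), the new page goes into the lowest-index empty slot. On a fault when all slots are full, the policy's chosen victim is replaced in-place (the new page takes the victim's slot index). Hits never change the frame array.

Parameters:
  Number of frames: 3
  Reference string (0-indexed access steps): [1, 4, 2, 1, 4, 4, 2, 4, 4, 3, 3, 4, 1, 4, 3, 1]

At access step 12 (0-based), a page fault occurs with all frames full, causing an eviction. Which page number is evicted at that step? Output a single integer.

Answer: 4

Derivation:
Step 0: ref 1 -> FAULT, frames=[1,-,-]
Step 1: ref 4 -> FAULT, frames=[1,4,-]
Step 2: ref 2 -> FAULT, frames=[1,4,2]
Step 3: ref 1 -> HIT, frames=[1,4,2]
Step 4: ref 4 -> HIT, frames=[1,4,2]
Step 5: ref 4 -> HIT, frames=[1,4,2]
Step 6: ref 2 -> HIT, frames=[1,4,2]
Step 7: ref 4 -> HIT, frames=[1,4,2]
Step 8: ref 4 -> HIT, frames=[1,4,2]
Step 9: ref 3 -> FAULT, evict 1, frames=[3,4,2]
Step 10: ref 3 -> HIT, frames=[3,4,2]
Step 11: ref 4 -> HIT, frames=[3,4,2]
Step 12: ref 1 -> FAULT, evict 4, frames=[3,1,2]
At step 12: evicted page 4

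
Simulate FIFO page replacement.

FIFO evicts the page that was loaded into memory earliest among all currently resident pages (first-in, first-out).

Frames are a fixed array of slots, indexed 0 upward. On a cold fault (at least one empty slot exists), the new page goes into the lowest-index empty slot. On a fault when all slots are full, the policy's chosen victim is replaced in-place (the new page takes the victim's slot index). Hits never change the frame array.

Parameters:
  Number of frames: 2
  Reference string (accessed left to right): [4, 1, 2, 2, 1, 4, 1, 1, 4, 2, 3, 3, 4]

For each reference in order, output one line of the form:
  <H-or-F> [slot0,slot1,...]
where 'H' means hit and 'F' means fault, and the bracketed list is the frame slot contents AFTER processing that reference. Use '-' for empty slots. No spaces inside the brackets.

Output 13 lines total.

F [4,-]
F [4,1]
F [2,1]
H [2,1]
H [2,1]
F [2,4]
F [1,4]
H [1,4]
H [1,4]
F [1,2]
F [3,2]
H [3,2]
F [3,4]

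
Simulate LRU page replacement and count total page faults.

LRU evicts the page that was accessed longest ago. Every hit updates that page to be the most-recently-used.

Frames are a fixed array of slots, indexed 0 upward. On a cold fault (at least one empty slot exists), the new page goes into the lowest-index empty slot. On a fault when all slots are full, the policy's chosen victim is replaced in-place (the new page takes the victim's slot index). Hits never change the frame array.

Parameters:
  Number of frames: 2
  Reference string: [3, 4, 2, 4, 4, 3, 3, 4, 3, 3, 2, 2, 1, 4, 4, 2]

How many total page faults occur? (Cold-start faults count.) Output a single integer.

Step 0: ref 3 → FAULT, frames=[3,-]
Step 1: ref 4 → FAULT, frames=[3,4]
Step 2: ref 2 → FAULT (evict 3), frames=[2,4]
Step 3: ref 4 → HIT, frames=[2,4]
Step 4: ref 4 → HIT, frames=[2,4]
Step 5: ref 3 → FAULT (evict 2), frames=[3,4]
Step 6: ref 3 → HIT, frames=[3,4]
Step 7: ref 4 → HIT, frames=[3,4]
Step 8: ref 3 → HIT, frames=[3,4]
Step 9: ref 3 → HIT, frames=[3,4]
Step 10: ref 2 → FAULT (evict 4), frames=[3,2]
Step 11: ref 2 → HIT, frames=[3,2]
Step 12: ref 1 → FAULT (evict 3), frames=[1,2]
Step 13: ref 4 → FAULT (evict 2), frames=[1,4]
Step 14: ref 4 → HIT, frames=[1,4]
Step 15: ref 2 → FAULT (evict 1), frames=[2,4]
Total faults: 8

Answer: 8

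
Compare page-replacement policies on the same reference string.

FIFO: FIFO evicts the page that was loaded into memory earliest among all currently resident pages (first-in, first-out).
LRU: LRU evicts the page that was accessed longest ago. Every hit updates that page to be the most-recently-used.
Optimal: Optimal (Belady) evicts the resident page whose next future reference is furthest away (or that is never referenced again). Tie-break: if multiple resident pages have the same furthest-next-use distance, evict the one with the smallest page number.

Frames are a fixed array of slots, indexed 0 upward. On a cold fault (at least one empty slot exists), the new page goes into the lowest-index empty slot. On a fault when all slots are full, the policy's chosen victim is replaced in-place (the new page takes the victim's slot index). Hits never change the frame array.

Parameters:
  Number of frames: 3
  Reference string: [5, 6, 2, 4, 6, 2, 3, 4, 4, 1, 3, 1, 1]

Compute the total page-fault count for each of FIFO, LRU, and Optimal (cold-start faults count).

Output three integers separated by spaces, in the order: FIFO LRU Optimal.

--- FIFO ---
  step 0: ref 5 -> FAULT, frames=[5,-,-] (faults so far: 1)
  step 1: ref 6 -> FAULT, frames=[5,6,-] (faults so far: 2)
  step 2: ref 2 -> FAULT, frames=[5,6,2] (faults so far: 3)
  step 3: ref 4 -> FAULT, evict 5, frames=[4,6,2] (faults so far: 4)
  step 4: ref 6 -> HIT, frames=[4,6,2] (faults so far: 4)
  step 5: ref 2 -> HIT, frames=[4,6,2] (faults so far: 4)
  step 6: ref 3 -> FAULT, evict 6, frames=[4,3,2] (faults so far: 5)
  step 7: ref 4 -> HIT, frames=[4,3,2] (faults so far: 5)
  step 8: ref 4 -> HIT, frames=[4,3,2] (faults so far: 5)
  step 9: ref 1 -> FAULT, evict 2, frames=[4,3,1] (faults so far: 6)
  step 10: ref 3 -> HIT, frames=[4,3,1] (faults so far: 6)
  step 11: ref 1 -> HIT, frames=[4,3,1] (faults so far: 6)
  step 12: ref 1 -> HIT, frames=[4,3,1] (faults so far: 6)
  FIFO total faults: 6
--- LRU ---
  step 0: ref 5 -> FAULT, frames=[5,-,-] (faults so far: 1)
  step 1: ref 6 -> FAULT, frames=[5,6,-] (faults so far: 2)
  step 2: ref 2 -> FAULT, frames=[5,6,2] (faults so far: 3)
  step 3: ref 4 -> FAULT, evict 5, frames=[4,6,2] (faults so far: 4)
  step 4: ref 6 -> HIT, frames=[4,6,2] (faults so far: 4)
  step 5: ref 2 -> HIT, frames=[4,6,2] (faults so far: 4)
  step 6: ref 3 -> FAULT, evict 4, frames=[3,6,2] (faults so far: 5)
  step 7: ref 4 -> FAULT, evict 6, frames=[3,4,2] (faults so far: 6)
  step 8: ref 4 -> HIT, frames=[3,4,2] (faults so far: 6)
  step 9: ref 1 -> FAULT, evict 2, frames=[3,4,1] (faults so far: 7)
  step 10: ref 3 -> HIT, frames=[3,4,1] (faults so far: 7)
  step 11: ref 1 -> HIT, frames=[3,4,1] (faults so far: 7)
  step 12: ref 1 -> HIT, frames=[3,4,1] (faults so far: 7)
  LRU total faults: 7
--- Optimal ---
  step 0: ref 5 -> FAULT, frames=[5,-,-] (faults so far: 1)
  step 1: ref 6 -> FAULT, frames=[5,6,-] (faults so far: 2)
  step 2: ref 2 -> FAULT, frames=[5,6,2] (faults so far: 3)
  step 3: ref 4 -> FAULT, evict 5, frames=[4,6,2] (faults so far: 4)
  step 4: ref 6 -> HIT, frames=[4,6,2] (faults so far: 4)
  step 5: ref 2 -> HIT, frames=[4,6,2] (faults so far: 4)
  step 6: ref 3 -> FAULT, evict 2, frames=[4,6,3] (faults so far: 5)
  step 7: ref 4 -> HIT, frames=[4,6,3] (faults so far: 5)
  step 8: ref 4 -> HIT, frames=[4,6,3] (faults so far: 5)
  step 9: ref 1 -> FAULT, evict 4, frames=[1,6,3] (faults so far: 6)
  step 10: ref 3 -> HIT, frames=[1,6,3] (faults so far: 6)
  step 11: ref 1 -> HIT, frames=[1,6,3] (faults so far: 6)
  step 12: ref 1 -> HIT, frames=[1,6,3] (faults so far: 6)
  Optimal total faults: 6

Answer: 6 7 6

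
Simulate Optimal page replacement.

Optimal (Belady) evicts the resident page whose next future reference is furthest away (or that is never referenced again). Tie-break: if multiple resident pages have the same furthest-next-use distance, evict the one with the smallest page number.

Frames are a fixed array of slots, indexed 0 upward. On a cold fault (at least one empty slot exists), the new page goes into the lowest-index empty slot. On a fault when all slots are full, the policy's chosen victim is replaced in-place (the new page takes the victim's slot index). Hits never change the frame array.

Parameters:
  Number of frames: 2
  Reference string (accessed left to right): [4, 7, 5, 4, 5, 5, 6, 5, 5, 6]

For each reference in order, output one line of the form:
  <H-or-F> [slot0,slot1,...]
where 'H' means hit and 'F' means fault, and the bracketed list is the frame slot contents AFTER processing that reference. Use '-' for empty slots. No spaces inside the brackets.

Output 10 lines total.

F [4,-]
F [4,7]
F [4,5]
H [4,5]
H [4,5]
H [4,5]
F [6,5]
H [6,5]
H [6,5]
H [6,5]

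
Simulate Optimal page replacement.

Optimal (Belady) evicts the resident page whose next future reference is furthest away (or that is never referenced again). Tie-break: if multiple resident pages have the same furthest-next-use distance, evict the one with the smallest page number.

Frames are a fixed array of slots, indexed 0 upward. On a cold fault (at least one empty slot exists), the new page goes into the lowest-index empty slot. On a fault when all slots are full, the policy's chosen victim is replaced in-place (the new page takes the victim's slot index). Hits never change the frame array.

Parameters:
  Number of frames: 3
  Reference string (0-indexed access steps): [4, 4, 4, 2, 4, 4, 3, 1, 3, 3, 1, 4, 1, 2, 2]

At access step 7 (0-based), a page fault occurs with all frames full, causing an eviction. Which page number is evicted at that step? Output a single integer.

Answer: 2

Derivation:
Step 0: ref 4 -> FAULT, frames=[4,-,-]
Step 1: ref 4 -> HIT, frames=[4,-,-]
Step 2: ref 4 -> HIT, frames=[4,-,-]
Step 3: ref 2 -> FAULT, frames=[4,2,-]
Step 4: ref 4 -> HIT, frames=[4,2,-]
Step 5: ref 4 -> HIT, frames=[4,2,-]
Step 6: ref 3 -> FAULT, frames=[4,2,3]
Step 7: ref 1 -> FAULT, evict 2, frames=[4,1,3]
At step 7: evicted page 2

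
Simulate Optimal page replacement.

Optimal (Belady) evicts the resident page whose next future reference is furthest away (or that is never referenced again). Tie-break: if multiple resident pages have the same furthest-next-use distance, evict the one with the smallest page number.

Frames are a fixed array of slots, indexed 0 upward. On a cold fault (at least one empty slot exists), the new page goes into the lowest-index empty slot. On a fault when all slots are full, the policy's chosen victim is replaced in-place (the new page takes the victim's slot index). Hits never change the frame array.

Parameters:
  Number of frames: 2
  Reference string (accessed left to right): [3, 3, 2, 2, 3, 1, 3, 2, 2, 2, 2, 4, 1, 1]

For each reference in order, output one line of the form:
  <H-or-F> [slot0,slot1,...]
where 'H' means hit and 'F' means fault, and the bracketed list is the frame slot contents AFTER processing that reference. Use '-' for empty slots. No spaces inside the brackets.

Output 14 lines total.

F [3,-]
H [3,-]
F [3,2]
H [3,2]
H [3,2]
F [3,1]
H [3,1]
F [2,1]
H [2,1]
H [2,1]
H [2,1]
F [4,1]
H [4,1]
H [4,1]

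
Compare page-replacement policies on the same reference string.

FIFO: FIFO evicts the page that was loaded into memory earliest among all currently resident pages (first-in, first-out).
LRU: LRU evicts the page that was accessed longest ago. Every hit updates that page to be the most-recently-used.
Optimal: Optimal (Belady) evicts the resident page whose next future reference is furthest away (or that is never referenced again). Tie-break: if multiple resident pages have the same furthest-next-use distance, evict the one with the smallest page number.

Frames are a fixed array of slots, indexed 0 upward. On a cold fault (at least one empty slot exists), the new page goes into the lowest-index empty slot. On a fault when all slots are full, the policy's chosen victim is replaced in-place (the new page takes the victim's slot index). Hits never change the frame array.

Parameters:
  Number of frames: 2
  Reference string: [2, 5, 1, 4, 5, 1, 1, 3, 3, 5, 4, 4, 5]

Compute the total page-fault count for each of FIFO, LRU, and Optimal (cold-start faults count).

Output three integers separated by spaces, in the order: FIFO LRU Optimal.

Answer: 9 9 7

Derivation:
--- FIFO ---
  step 0: ref 2 -> FAULT, frames=[2,-] (faults so far: 1)
  step 1: ref 5 -> FAULT, frames=[2,5] (faults so far: 2)
  step 2: ref 1 -> FAULT, evict 2, frames=[1,5] (faults so far: 3)
  step 3: ref 4 -> FAULT, evict 5, frames=[1,4] (faults so far: 4)
  step 4: ref 5 -> FAULT, evict 1, frames=[5,4] (faults so far: 5)
  step 5: ref 1 -> FAULT, evict 4, frames=[5,1] (faults so far: 6)
  step 6: ref 1 -> HIT, frames=[5,1] (faults so far: 6)
  step 7: ref 3 -> FAULT, evict 5, frames=[3,1] (faults so far: 7)
  step 8: ref 3 -> HIT, frames=[3,1] (faults so far: 7)
  step 9: ref 5 -> FAULT, evict 1, frames=[3,5] (faults so far: 8)
  step 10: ref 4 -> FAULT, evict 3, frames=[4,5] (faults so far: 9)
  step 11: ref 4 -> HIT, frames=[4,5] (faults so far: 9)
  step 12: ref 5 -> HIT, frames=[4,5] (faults so far: 9)
  FIFO total faults: 9
--- LRU ---
  step 0: ref 2 -> FAULT, frames=[2,-] (faults so far: 1)
  step 1: ref 5 -> FAULT, frames=[2,5] (faults so far: 2)
  step 2: ref 1 -> FAULT, evict 2, frames=[1,5] (faults so far: 3)
  step 3: ref 4 -> FAULT, evict 5, frames=[1,4] (faults so far: 4)
  step 4: ref 5 -> FAULT, evict 1, frames=[5,4] (faults so far: 5)
  step 5: ref 1 -> FAULT, evict 4, frames=[5,1] (faults so far: 6)
  step 6: ref 1 -> HIT, frames=[5,1] (faults so far: 6)
  step 7: ref 3 -> FAULT, evict 5, frames=[3,1] (faults so far: 7)
  step 8: ref 3 -> HIT, frames=[3,1] (faults so far: 7)
  step 9: ref 5 -> FAULT, evict 1, frames=[3,5] (faults so far: 8)
  step 10: ref 4 -> FAULT, evict 3, frames=[4,5] (faults so far: 9)
  step 11: ref 4 -> HIT, frames=[4,5] (faults so far: 9)
  step 12: ref 5 -> HIT, frames=[4,5] (faults so far: 9)
  LRU total faults: 9
--- Optimal ---
  step 0: ref 2 -> FAULT, frames=[2,-] (faults so far: 1)
  step 1: ref 5 -> FAULT, frames=[2,5] (faults so far: 2)
  step 2: ref 1 -> FAULT, evict 2, frames=[1,5] (faults so far: 3)
  step 3: ref 4 -> FAULT, evict 1, frames=[4,5] (faults so far: 4)
  step 4: ref 5 -> HIT, frames=[4,5] (faults so far: 4)
  step 5: ref 1 -> FAULT, evict 4, frames=[1,5] (faults so far: 5)
  step 6: ref 1 -> HIT, frames=[1,5] (faults so far: 5)
  step 7: ref 3 -> FAULT, evict 1, frames=[3,5] (faults so far: 6)
  step 8: ref 3 -> HIT, frames=[3,5] (faults so far: 6)
  step 9: ref 5 -> HIT, frames=[3,5] (faults so far: 6)
  step 10: ref 4 -> FAULT, evict 3, frames=[4,5] (faults so far: 7)
  step 11: ref 4 -> HIT, frames=[4,5] (faults so far: 7)
  step 12: ref 5 -> HIT, frames=[4,5] (faults so far: 7)
  Optimal total faults: 7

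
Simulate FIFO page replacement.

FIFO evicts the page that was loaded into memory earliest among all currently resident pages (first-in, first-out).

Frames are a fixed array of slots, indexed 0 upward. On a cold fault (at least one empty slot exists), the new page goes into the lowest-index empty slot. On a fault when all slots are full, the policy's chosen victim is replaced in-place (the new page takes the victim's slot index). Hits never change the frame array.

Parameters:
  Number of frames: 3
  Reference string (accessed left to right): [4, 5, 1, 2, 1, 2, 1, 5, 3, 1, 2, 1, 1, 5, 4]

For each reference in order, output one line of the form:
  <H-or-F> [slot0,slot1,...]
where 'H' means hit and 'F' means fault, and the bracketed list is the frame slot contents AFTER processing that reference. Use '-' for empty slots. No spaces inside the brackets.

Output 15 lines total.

F [4,-,-]
F [4,5,-]
F [4,5,1]
F [2,5,1]
H [2,5,1]
H [2,5,1]
H [2,5,1]
H [2,5,1]
F [2,3,1]
H [2,3,1]
H [2,3,1]
H [2,3,1]
H [2,3,1]
F [2,3,5]
F [4,3,5]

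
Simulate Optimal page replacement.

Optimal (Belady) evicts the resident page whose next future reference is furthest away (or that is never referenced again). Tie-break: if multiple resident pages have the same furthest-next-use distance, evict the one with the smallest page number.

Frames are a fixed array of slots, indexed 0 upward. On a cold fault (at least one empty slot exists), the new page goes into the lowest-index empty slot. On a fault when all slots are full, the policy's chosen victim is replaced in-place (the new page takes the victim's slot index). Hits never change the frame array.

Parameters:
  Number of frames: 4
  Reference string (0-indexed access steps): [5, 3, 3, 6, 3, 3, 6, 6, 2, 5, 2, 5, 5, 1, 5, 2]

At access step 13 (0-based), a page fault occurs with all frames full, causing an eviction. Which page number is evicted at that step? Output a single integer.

Answer: 3

Derivation:
Step 0: ref 5 -> FAULT, frames=[5,-,-,-]
Step 1: ref 3 -> FAULT, frames=[5,3,-,-]
Step 2: ref 3 -> HIT, frames=[5,3,-,-]
Step 3: ref 6 -> FAULT, frames=[5,3,6,-]
Step 4: ref 3 -> HIT, frames=[5,3,6,-]
Step 5: ref 3 -> HIT, frames=[5,3,6,-]
Step 6: ref 6 -> HIT, frames=[5,3,6,-]
Step 7: ref 6 -> HIT, frames=[5,3,6,-]
Step 8: ref 2 -> FAULT, frames=[5,3,6,2]
Step 9: ref 5 -> HIT, frames=[5,3,6,2]
Step 10: ref 2 -> HIT, frames=[5,3,6,2]
Step 11: ref 5 -> HIT, frames=[5,3,6,2]
Step 12: ref 5 -> HIT, frames=[5,3,6,2]
Step 13: ref 1 -> FAULT, evict 3, frames=[5,1,6,2]
At step 13: evicted page 3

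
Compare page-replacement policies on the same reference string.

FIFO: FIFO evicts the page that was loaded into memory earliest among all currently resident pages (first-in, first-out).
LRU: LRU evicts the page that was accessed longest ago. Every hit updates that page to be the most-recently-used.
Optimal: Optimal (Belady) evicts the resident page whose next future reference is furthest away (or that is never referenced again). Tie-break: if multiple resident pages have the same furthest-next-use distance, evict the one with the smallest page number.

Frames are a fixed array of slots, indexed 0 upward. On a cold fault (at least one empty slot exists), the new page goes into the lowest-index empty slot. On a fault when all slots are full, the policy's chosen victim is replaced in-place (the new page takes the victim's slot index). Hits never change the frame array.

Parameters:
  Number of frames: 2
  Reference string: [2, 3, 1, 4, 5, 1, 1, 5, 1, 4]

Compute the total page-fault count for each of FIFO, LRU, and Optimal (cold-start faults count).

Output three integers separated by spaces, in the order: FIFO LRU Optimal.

Answer: 7 7 6

Derivation:
--- FIFO ---
  step 0: ref 2 -> FAULT, frames=[2,-] (faults so far: 1)
  step 1: ref 3 -> FAULT, frames=[2,3] (faults so far: 2)
  step 2: ref 1 -> FAULT, evict 2, frames=[1,3] (faults so far: 3)
  step 3: ref 4 -> FAULT, evict 3, frames=[1,4] (faults so far: 4)
  step 4: ref 5 -> FAULT, evict 1, frames=[5,4] (faults so far: 5)
  step 5: ref 1 -> FAULT, evict 4, frames=[5,1] (faults so far: 6)
  step 6: ref 1 -> HIT, frames=[5,1] (faults so far: 6)
  step 7: ref 5 -> HIT, frames=[5,1] (faults so far: 6)
  step 8: ref 1 -> HIT, frames=[5,1] (faults so far: 6)
  step 9: ref 4 -> FAULT, evict 5, frames=[4,1] (faults so far: 7)
  FIFO total faults: 7
--- LRU ---
  step 0: ref 2 -> FAULT, frames=[2,-] (faults so far: 1)
  step 1: ref 3 -> FAULT, frames=[2,3] (faults so far: 2)
  step 2: ref 1 -> FAULT, evict 2, frames=[1,3] (faults so far: 3)
  step 3: ref 4 -> FAULT, evict 3, frames=[1,4] (faults so far: 4)
  step 4: ref 5 -> FAULT, evict 1, frames=[5,4] (faults so far: 5)
  step 5: ref 1 -> FAULT, evict 4, frames=[5,1] (faults so far: 6)
  step 6: ref 1 -> HIT, frames=[5,1] (faults so far: 6)
  step 7: ref 5 -> HIT, frames=[5,1] (faults so far: 6)
  step 8: ref 1 -> HIT, frames=[5,1] (faults so far: 6)
  step 9: ref 4 -> FAULT, evict 5, frames=[4,1] (faults so far: 7)
  LRU total faults: 7
--- Optimal ---
  step 0: ref 2 -> FAULT, frames=[2,-] (faults so far: 1)
  step 1: ref 3 -> FAULT, frames=[2,3] (faults so far: 2)
  step 2: ref 1 -> FAULT, evict 2, frames=[1,3] (faults so far: 3)
  step 3: ref 4 -> FAULT, evict 3, frames=[1,4] (faults so far: 4)
  step 4: ref 5 -> FAULT, evict 4, frames=[1,5] (faults so far: 5)
  step 5: ref 1 -> HIT, frames=[1,5] (faults so far: 5)
  step 6: ref 1 -> HIT, frames=[1,5] (faults so far: 5)
  step 7: ref 5 -> HIT, frames=[1,5] (faults so far: 5)
  step 8: ref 1 -> HIT, frames=[1,5] (faults so far: 5)
  step 9: ref 4 -> FAULT, evict 1, frames=[4,5] (faults so far: 6)
  Optimal total faults: 6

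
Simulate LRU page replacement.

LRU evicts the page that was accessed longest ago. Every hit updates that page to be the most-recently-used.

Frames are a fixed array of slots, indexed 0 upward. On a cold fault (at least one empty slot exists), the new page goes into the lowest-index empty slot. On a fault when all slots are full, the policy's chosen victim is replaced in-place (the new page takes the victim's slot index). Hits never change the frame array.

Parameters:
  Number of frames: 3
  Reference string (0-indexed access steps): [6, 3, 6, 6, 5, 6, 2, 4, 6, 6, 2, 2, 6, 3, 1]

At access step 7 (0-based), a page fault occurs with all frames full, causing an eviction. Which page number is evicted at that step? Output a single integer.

Answer: 5

Derivation:
Step 0: ref 6 -> FAULT, frames=[6,-,-]
Step 1: ref 3 -> FAULT, frames=[6,3,-]
Step 2: ref 6 -> HIT, frames=[6,3,-]
Step 3: ref 6 -> HIT, frames=[6,3,-]
Step 4: ref 5 -> FAULT, frames=[6,3,5]
Step 5: ref 6 -> HIT, frames=[6,3,5]
Step 6: ref 2 -> FAULT, evict 3, frames=[6,2,5]
Step 7: ref 4 -> FAULT, evict 5, frames=[6,2,4]
At step 7: evicted page 5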